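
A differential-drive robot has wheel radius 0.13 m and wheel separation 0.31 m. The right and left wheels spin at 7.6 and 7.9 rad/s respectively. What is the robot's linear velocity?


vR = r*wR = 0.13*7.6 = 0.988 m/s
vL = r*wL = 0.13*7.9 = 1.027 m/s
v = (vR+vL)/2 = 1.0075 m/s
omega = (vR-vL)/L = -0.1258 rad/s
linear velocity = 1.0075 m/s


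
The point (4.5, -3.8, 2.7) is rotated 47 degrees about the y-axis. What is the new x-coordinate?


Rotation about y-axis: x' = x*cos(theta) + z*sin(theta)
= 4.5 * 0.682 + 2.7 * 0.7314
= 5.0436


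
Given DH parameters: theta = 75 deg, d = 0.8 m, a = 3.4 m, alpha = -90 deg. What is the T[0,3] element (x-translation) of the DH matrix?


T[0,3] = a * cos(theta)
= 3.4 * cos(75 deg)
= 3.4 * 0.2588
= 0.88


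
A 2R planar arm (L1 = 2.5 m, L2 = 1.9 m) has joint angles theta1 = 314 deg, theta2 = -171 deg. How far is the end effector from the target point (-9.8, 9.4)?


End effector via forward kinematics:
x = L1*cos(t1) + L2*cos(t1+t2) = 0.2192
y = L1*sin(t1) + L2*sin(t1+t2) = -0.6549
Distance to target:
d = sqrt((-9.8 - 0.2192)^2 + (9.4 - -0.6549)^2)
= sqrt(100.3851 + 101.101)
= 14.1946 m


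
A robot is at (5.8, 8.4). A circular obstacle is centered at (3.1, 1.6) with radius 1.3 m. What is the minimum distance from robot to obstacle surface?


center_dist = sqrt((5.8-3.1)^2 + (8.4-1.6)^2)
= sqrt(7.29 + 46.24)
= 7.3164
min_dist = center_dist - radius = 7.3164 - 1.3 = 6.0164 m


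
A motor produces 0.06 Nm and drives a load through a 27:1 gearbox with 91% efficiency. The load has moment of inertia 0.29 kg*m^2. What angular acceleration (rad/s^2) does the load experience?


tau_out = tau_motor * N * eta
= 0.06 * 27 * 0.91 = 1.4742 Nm
alpha = tau_out / I = 1.4742 / 0.29
= 5.0834 rad/s^2


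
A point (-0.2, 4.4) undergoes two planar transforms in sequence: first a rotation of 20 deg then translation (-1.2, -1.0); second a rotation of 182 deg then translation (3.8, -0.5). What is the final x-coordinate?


After transform 1:
x1 = cos(20)*-0.2 - sin(20)*4.4 + -1.2 = -2.8928
y1 = sin(20)*-0.2 + cos(20)*4.4 + -1.0 = 3.0662
After transform 2:
x2 = cos(182)*-2.8928 - sin(182)*3.0662 + 3.8
= 6.7981


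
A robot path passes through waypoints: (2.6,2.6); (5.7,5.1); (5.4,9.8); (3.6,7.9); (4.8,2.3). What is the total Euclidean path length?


Segment lengths:
  seg1 = sqrt((3.1)^2 + (2.5)^2) = 3.9825
  seg2 = sqrt((-0.3)^2 + (4.7)^2) = 4.7096
  seg3 = sqrt((-1.8)^2 + (-1.9)^2) = 2.6173
  seg4 = sqrt((1.2)^2 + (-5.6)^2) = 5.7271
Total = 17.0364


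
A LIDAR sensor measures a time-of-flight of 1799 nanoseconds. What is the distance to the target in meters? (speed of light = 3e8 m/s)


tof = 1799 ns = 1.799e-06 s
dist = c * tof / 2
= 3e8 * 1.799e-06 / 2
= 269.85 m


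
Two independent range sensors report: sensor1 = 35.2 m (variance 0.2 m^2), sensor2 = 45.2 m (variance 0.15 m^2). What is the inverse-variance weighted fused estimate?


w1 = (1/var1) / (1/var1 + 1/var2)
   = 5.0 / (5.0 + 6.6667) = 0.4286
w2 = 1 - w1 = 0.5714
fused = w1*s1 + w2*s2 = 15.0857 + 25.8286
= 40.9143 m


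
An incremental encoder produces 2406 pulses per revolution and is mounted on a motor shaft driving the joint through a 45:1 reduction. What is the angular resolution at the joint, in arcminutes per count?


counts per rev = 2406
effective counts at joint = 2406 * 45 = 108270
resolution = 360*60 / 108270
= 0.1995 arcmin/count


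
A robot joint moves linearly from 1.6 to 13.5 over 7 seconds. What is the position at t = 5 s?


s = t/T = 5/7 = 0.7143
p(t) = p0 + (pf-p0)*s
= 1.6 + (13.5 - 1.6) * 0.7143
= 10.1


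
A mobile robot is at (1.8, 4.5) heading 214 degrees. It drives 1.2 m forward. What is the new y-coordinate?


y_new = y0 + d*sin(theta)
= 4.5 + 1.2*sin(214)
= 4.5 + -0.671
= 3.829


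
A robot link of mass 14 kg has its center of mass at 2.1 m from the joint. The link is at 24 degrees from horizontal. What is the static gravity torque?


tau = m*g*L*cos(angle)
= 14 * 9.81 * 2.1 * cos(24 deg)
= 14 * 9.81 * 2.1 * 0.9135
= 263.4793 Nm


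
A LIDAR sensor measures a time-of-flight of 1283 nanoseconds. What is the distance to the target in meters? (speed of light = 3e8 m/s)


tof = 1283 ns = 1.283e-06 s
dist = c * tof / 2
= 3e8 * 1.283e-06 / 2
= 192.45 m


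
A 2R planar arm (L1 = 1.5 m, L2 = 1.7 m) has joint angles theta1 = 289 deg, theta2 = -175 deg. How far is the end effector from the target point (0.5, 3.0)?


End effector via forward kinematics:
x = L1*cos(t1) + L2*cos(t1+t2) = -0.2031
y = L1*sin(t1) + L2*sin(t1+t2) = 0.1347
Distance to target:
d = sqrt((0.5 - -0.2031)^2 + (3.0 - 0.1347)^2)
= sqrt(0.4943 + 8.2097)
= 2.9503 m


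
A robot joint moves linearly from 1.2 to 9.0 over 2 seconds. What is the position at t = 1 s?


s = t/T = 1/2 = 0.5
p(t) = p0 + (pf-p0)*s
= 1.2 + (9.0 - 1.2) * 0.5
= 5.1


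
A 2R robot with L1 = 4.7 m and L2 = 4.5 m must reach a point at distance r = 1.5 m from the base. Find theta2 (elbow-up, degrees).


cos(theta2) = (r^2 - L1^2 - L2^2) / (2*L1*L2)
cos(theta2) = (2.25 - 22.09 - 20.25) / 42.3
cos(theta2) = -0.947754
theta2 = 161.3974 degrees


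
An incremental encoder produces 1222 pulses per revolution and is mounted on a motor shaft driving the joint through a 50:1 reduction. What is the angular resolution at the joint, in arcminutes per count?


counts per rev = 1222
effective counts at joint = 1222 * 50 = 61100
resolution = 360*60 / 61100
= 0.3535 arcmin/count


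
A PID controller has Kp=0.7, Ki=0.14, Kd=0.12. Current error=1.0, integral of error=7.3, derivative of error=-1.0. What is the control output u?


u = Kp*e + Ki*int(e) + Kd*de/dt
= 0.7*1.0 + 0.14*7.3 + 0.12*(-1.0)
= 0.7 + 1.022 + -0.12
= 1.602


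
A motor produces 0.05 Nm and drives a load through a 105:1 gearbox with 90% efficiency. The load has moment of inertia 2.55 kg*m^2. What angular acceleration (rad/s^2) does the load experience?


tau_out = tau_motor * N * eta
= 0.05 * 105 * 0.9 = 4.725 Nm
alpha = tau_out / I = 4.725 / 2.55
= 1.8529 rad/s^2


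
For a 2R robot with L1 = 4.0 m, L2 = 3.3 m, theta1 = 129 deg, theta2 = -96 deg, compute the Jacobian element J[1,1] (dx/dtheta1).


J[1,1] = -L1*sin(t1) - L2*sin(t1+t2)
= -4.0*sin(129) - 3.3*sin(33)
= -4.9059


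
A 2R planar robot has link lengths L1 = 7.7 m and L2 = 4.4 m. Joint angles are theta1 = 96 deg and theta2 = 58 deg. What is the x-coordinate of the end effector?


Convert angles to radians: theta1 = 1.6755, theta2 = 1.0123
x = L1*cos(theta1) + L2*cos(theta1+theta2)
x = -0.8049 + -3.9547
x = -4.7596


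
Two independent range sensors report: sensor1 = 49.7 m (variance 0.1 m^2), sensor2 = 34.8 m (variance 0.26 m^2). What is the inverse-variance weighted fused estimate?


w1 = (1/var1) / (1/var1 + 1/var2)
   = 10.0 / (10.0 + 3.8462) = 0.7222
w2 = 1 - w1 = 0.2778
fused = w1*s1 + w2*s2 = 35.8944 + 9.6667
= 45.5611 m


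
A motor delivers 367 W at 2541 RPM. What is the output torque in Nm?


omega = 2541 * 2*pi/60 = 266.0929 rad/s
tau = P / omega = 367 / 266.0929
= 1.3792 Nm


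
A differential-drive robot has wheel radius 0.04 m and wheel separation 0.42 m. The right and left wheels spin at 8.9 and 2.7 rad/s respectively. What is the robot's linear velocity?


vR = r*wR = 0.04*8.9 = 0.356 m/s
vL = r*wL = 0.04*2.7 = 0.108 m/s
v = (vR+vL)/2 = 0.232 m/s
omega = (vR-vL)/L = 0.5905 rad/s
linear velocity = 0.232 m/s


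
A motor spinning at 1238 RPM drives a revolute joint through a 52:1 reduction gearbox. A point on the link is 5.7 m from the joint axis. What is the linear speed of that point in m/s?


omega_motor = 1238 * 2*pi/60 = 129.6431 rad/s
omega_joint = omega_motor / 52 = 2.4931 rad/s
v = omega_joint * r = 2.4931 * 5.7
= 14.2109 m/s


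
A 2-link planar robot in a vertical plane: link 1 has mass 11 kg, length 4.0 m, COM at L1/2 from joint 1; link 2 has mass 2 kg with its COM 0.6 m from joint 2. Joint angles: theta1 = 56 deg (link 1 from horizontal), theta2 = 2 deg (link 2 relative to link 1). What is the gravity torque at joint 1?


Horizontal distance from joint 1 to link-1 COM:
  x_c1 = (L1/2)*cos(t1) = 2.0 * 0.5592 = 1.1184 m
Horizontal distance from joint 1 to link-2 COM:
  x_c2 = L1*cos(t1) + Lc2*cos(t1+t2)
       = 4.0*0.5592 + 0.6*0.5299 = 2.5547 m
tau1 = m1*g*x_c1 + m2*g*x_c2
     = 11*9.81*1.1184 + 2*9.81*2.5547
     = 120.685 + 50.1237
     = 170.8087 Nm


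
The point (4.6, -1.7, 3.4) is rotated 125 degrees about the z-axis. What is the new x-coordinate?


Rotation about z-axis: x' = x*cos(theta) - y*sin(theta)
= 4.6 * -0.5736 - -1.7 * 0.8192
= -1.2459


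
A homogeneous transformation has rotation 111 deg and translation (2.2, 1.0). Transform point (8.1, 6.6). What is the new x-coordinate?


x' = cos(theta)*px - sin(theta)*py + tx
= -0.3584*8.1 - 0.9336*6.6 + 2.2
= -6.8644


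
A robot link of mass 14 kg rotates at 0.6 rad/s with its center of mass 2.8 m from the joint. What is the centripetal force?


F = m * omega^2 * r
= 14 * 0.6^2 * 2.8
= 14 * 0.36 * 2.8
= 14.112 N


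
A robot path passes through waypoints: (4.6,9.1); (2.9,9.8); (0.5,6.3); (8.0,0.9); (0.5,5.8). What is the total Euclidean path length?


Segment lengths:
  seg1 = sqrt((-1.7)^2 + (0.7)^2) = 1.8385
  seg2 = sqrt((-2.4)^2 + (-3.5)^2) = 4.2438
  seg3 = sqrt((7.5)^2 + (-5.4)^2) = 9.2418
  seg4 = sqrt((-7.5)^2 + (4.9)^2) = 8.9588
Total = 24.2828


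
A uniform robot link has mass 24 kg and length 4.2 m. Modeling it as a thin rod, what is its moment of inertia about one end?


I = (1/3) * m * L^2
= (1/3) * 24 * 4.2^2
= 0.333333 * 24 * 17.64
= 141.12 kg*m^2


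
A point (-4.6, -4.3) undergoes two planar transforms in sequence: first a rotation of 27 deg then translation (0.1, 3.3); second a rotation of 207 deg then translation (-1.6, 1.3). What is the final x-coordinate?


After transform 1:
x1 = cos(27)*-4.6 - sin(27)*-4.3 + 0.1 = -2.0465
y1 = sin(27)*-4.6 + cos(27)*-4.3 + 3.3 = -2.6197
After transform 2:
x2 = cos(207)*-2.0465 - sin(207)*-2.6197 + -1.6
= -0.9659


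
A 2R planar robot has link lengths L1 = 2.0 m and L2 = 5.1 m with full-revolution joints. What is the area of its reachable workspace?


r_max = L1 + L2 = 7.1 m
r_min = |L1 - L2| = 3.1 m
Area = pi*(r_max^2 - r_min^2)
= pi*(50.41 - 9.61)
= pi * 40.8
= 128.177 m^2


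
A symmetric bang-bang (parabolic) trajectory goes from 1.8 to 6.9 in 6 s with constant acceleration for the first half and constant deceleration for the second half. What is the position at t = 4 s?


Symmetric rest-to-rest: each phase covers (pf-p0)/2 in time T/2. 0.5*a*(T/2)^2 = (pf-p0)/2 => a = 4*(pf-p0)/T^2
a = 4*(6.9-1.8)/6^2 = 0.5667
t = 4 is in the deceleration phase (t > T/2).
p = pf - 0.5*a*(T-t)^2 = 6.9 - 0.5*0.5667*2^2
= 5.7667


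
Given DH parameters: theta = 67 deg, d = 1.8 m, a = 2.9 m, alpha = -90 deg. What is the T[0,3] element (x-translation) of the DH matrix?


T[0,3] = a * cos(theta)
= 2.9 * cos(67 deg)
= 2.9 * 0.3907
= 1.1331


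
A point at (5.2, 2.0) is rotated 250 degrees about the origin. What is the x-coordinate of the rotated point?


x' = x*cos(theta) - y*sin(theta)
cos(250 deg) = -0.342, sin(250 deg) = -0.9397
x' = 5.2 * -0.342 - 2.0 * -0.9397
= -1.7785 - -1.8794
= 0.1009


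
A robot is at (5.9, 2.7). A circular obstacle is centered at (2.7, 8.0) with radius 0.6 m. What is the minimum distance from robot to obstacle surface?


center_dist = sqrt((5.9-2.7)^2 + (2.7-8.0)^2)
= sqrt(10.24 + 28.09)
= 6.1911
min_dist = center_dist - radius = 6.1911 - 0.6 = 5.5911 m


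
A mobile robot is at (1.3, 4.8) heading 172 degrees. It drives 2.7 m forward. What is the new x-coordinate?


x_new = x0 + d*cos(theta)
= 1.3 + 2.7*cos(172)
= 1.3 + -2.6737
= -1.3737


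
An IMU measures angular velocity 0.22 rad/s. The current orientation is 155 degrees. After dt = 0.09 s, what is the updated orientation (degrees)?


delta_theta = w * dt = 0.22 * 0.09 = 0.0198 rad
= 1.1345 deg
theta_new = 155 + 1.1345 = 156.1345 deg


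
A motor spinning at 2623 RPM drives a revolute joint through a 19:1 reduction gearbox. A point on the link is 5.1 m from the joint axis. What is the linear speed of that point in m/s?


omega_motor = 2623 * 2*pi/60 = 274.6799 rad/s
omega_joint = omega_motor / 19 = 14.4568 rad/s
v = omega_joint * r = 14.4568 * 5.1
= 73.7299 m/s


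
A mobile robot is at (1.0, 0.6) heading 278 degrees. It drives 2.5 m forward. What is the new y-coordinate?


y_new = y0 + d*sin(theta)
= 0.6 + 2.5*sin(278)
= 0.6 + -2.4757
= -1.8757


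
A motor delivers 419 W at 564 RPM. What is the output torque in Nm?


omega = 564 * 2*pi/60 = 59.0619 rad/s
tau = P / omega = 419 / 59.0619
= 7.0942 Nm


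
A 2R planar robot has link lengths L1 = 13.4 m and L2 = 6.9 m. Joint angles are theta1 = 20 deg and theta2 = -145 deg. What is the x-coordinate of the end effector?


Convert angles to radians: theta1 = 0.3491, theta2 = -2.5307
x = L1*cos(theta1) + L2*cos(theta1+theta2)
x = 12.5919 + -3.9577
x = 8.6342


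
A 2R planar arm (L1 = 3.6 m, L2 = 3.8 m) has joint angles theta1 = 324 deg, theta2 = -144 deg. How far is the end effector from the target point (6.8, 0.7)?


End effector via forward kinematics:
x = L1*cos(t1) + L2*cos(t1+t2) = -0.8875
y = L1*sin(t1) + L2*sin(t1+t2) = -2.116
Distance to target:
d = sqrt((6.8 - -0.8875)^2 + (0.7 - -2.116)^2)
= sqrt(59.0983 + 7.93)
= 8.1871 m


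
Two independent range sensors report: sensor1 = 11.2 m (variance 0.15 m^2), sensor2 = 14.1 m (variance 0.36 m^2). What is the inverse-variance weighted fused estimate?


w1 = (1/var1) / (1/var1 + 1/var2)
   = 6.6667 / (6.6667 + 2.7778) = 0.7059
w2 = 1 - w1 = 0.2941
fused = w1*s1 + w2*s2 = 7.9059 + 4.1471
= 12.0529 m


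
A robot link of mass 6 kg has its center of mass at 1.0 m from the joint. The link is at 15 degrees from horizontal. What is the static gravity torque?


tau = m*g*L*cos(angle)
= 6 * 9.81 * 1.0 * cos(15 deg)
= 6 * 9.81 * 1.0 * 0.9659
= 56.8544 Nm


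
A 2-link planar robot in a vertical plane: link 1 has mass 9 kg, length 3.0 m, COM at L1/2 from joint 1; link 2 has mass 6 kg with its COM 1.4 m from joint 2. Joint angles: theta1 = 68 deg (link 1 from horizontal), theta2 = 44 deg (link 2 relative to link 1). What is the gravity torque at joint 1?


Horizontal distance from joint 1 to link-1 COM:
  x_c1 = (L1/2)*cos(t1) = 1.5 * 0.3746 = 0.5619 m
Horizontal distance from joint 1 to link-2 COM:
  x_c2 = L1*cos(t1) + Lc2*cos(t1+t2)
       = 3.0*0.3746 + 1.4*-0.3746 = 0.5994 m
tau1 = m1*g*x_c1 + m2*g*x_c2
     = 9*9.81*0.5619 + 6*9.81*0.5994
     = 49.611 + 35.279
     = 84.89 Nm


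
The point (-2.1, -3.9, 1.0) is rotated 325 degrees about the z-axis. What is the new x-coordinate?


Rotation about z-axis: x' = x*cos(theta) - y*sin(theta)
= -2.1 * 0.8192 - -3.9 * -0.5736
= -3.9572


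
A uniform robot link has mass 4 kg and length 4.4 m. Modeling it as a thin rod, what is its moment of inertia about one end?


I = (1/3) * m * L^2
= (1/3) * 4 * 4.4^2
= 0.333333 * 4 * 19.36
= 25.8133 kg*m^2


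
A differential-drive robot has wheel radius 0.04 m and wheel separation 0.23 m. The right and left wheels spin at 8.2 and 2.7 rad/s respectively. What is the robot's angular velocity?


vR = r*wR = 0.04*8.2 = 0.328 m/s
vL = r*wL = 0.04*2.7 = 0.108 m/s
v = (vR+vL)/2 = 0.218 m/s
omega = (vR-vL)/L = 0.9565 rad/s
angular velocity = 0.9565 rad/s


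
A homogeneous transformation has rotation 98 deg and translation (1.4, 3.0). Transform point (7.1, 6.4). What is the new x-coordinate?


x' = cos(theta)*px - sin(theta)*py + tx
= -0.1392*7.1 - 0.9903*6.4 + 1.4
= -5.9258


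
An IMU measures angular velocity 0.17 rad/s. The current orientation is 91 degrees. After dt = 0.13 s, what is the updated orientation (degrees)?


delta_theta = w * dt = 0.17 * 0.13 = 0.0221 rad
= 1.2662 deg
theta_new = 91 + 1.2662 = 92.2662 deg


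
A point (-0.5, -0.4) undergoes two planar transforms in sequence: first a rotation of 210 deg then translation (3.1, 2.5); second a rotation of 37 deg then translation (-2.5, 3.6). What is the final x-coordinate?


After transform 1:
x1 = cos(210)*-0.5 - sin(210)*-0.4 + 3.1 = 3.333
y1 = sin(210)*-0.5 + cos(210)*-0.4 + 2.5 = 3.0964
After transform 2:
x2 = cos(37)*3.333 - sin(37)*3.0964 + -2.5
= -1.7016


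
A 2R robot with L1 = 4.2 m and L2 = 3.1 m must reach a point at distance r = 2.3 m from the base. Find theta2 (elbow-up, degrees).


cos(theta2) = (r^2 - L1^2 - L2^2) / (2*L1*L2)
cos(theta2) = (5.29 - 17.64 - 9.61) / 26.04
cos(theta2) = -0.843318
theta2 = 147.4922 degrees


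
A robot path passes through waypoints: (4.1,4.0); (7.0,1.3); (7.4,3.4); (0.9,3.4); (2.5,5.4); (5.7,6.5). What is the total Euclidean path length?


Segment lengths:
  seg1 = sqrt((2.9)^2 + (-2.7)^2) = 3.9623
  seg2 = sqrt((0.4)^2 + (2.1)^2) = 2.1378
  seg3 = sqrt((-6.5)^2 + (0.0)^2) = 6.5
  seg4 = sqrt((1.6)^2 + (2.0)^2) = 2.5612
  seg5 = sqrt((3.2)^2 + (1.1)^2) = 3.3838
Total = 18.5451


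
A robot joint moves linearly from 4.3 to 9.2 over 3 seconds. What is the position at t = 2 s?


s = t/T = 2/3 = 0.6667
p(t) = p0 + (pf-p0)*s
= 4.3 + (9.2 - 4.3) * 0.6667
= 7.5667


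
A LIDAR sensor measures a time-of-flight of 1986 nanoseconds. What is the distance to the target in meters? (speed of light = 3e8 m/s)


tof = 1986 ns = 1.986e-06 s
dist = c * tof / 2
= 3e8 * 1.986e-06 / 2
= 297.9 m


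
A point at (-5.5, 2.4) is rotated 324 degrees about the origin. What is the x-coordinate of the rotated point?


x' = x*cos(theta) - y*sin(theta)
cos(324 deg) = 0.809, sin(324 deg) = -0.5878
x' = -5.5 * 0.809 - 2.4 * -0.5878
= -4.4496 - -1.4107
= -3.0389


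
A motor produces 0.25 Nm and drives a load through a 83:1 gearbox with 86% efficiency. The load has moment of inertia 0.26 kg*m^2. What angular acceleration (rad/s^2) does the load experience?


tau_out = tau_motor * N * eta
= 0.25 * 83 * 0.86 = 17.845 Nm
alpha = tau_out / I = 17.845 / 0.26
= 68.6346 rad/s^2


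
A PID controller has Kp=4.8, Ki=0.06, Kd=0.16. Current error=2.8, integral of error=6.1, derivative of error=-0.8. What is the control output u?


u = Kp*e + Ki*int(e) + Kd*de/dt
= 4.8*2.8 + 0.06*6.1 + 0.16*(-0.8)
= 13.44 + 0.366 + -0.128
= 13.678


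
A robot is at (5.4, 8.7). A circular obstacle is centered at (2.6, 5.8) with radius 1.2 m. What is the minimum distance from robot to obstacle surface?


center_dist = sqrt((5.4-2.6)^2 + (8.7-5.8)^2)
= sqrt(7.84 + 8.41)
= 4.0311
min_dist = center_dist - radius = 4.0311 - 1.2 = 2.8311 m


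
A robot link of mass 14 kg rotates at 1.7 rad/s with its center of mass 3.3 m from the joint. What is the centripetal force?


F = m * omega^2 * r
= 14 * 1.7^2 * 3.3
= 14 * 2.89 * 3.3
= 133.518 N


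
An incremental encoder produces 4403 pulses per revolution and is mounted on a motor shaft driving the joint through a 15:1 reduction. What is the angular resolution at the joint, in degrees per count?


counts per rev = 4403
effective counts at joint = 4403 * 15 = 66045
resolution = 360 / 66045
= 0.0055 deg/count


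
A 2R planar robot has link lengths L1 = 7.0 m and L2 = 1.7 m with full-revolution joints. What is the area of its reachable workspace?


r_max = L1 + L2 = 8.7 m
r_min = |L1 - L2| = 5.3 m
Area = pi*(r_max^2 - r_min^2)
= pi*(75.69 - 28.09)
= pi * 47.6
= 149.5398 m^2


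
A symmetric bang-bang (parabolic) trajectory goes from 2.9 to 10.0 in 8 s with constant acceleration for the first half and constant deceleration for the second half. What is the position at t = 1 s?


Symmetric rest-to-rest: each phase covers (pf-p0)/2 in time T/2. 0.5*a*(T/2)^2 = (pf-p0)/2 => a = 4*(pf-p0)/T^2
a = 4*(10.0-2.9)/8^2 = 0.4437
t = 1 is in the acceleration phase (t <= T/2).
p = p0 + 0.5*a*t^2 = 2.9 + 0.5*0.4437*1^2
= 3.1219


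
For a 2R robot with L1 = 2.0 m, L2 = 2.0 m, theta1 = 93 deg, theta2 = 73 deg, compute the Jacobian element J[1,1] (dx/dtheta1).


J[1,1] = -L1*sin(t1) - L2*sin(t1+t2)
= -2.0*sin(93) - 2.0*sin(166)
= -2.4811


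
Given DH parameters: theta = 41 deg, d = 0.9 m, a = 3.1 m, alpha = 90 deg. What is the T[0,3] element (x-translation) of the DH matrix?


T[0,3] = a * cos(theta)
= 3.1 * cos(41 deg)
= 3.1 * 0.7547
= 2.3396


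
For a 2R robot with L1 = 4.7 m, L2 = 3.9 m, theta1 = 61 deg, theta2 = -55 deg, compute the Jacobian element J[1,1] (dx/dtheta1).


J[1,1] = -L1*sin(t1) - L2*sin(t1+t2)
= -4.7*sin(61) - 3.9*sin(6)
= -4.5184


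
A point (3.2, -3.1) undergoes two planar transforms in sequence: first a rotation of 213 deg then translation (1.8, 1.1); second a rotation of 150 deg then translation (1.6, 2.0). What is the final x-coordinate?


After transform 1:
x1 = cos(213)*3.2 - sin(213)*-3.1 + 1.8 = -2.5721
y1 = sin(213)*3.2 + cos(213)*-3.1 + 1.1 = 1.957
After transform 2:
x2 = cos(150)*-2.5721 - sin(150)*1.957 + 1.6
= 2.849


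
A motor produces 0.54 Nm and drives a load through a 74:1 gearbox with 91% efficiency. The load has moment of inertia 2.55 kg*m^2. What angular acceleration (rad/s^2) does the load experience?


tau_out = tau_motor * N * eta
= 0.54 * 74 * 0.91 = 36.3636 Nm
alpha = tau_out / I = 36.3636 / 2.55
= 14.2602 rad/s^2


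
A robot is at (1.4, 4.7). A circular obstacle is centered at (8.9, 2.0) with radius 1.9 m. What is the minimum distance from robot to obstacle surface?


center_dist = sqrt((1.4-8.9)^2 + (4.7-2.0)^2)
= sqrt(56.25 + 7.29)
= 7.9712
min_dist = center_dist - radius = 7.9712 - 1.9 = 6.0712 m


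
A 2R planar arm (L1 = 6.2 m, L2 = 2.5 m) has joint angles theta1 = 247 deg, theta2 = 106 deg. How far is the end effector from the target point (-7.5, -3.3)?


End effector via forward kinematics:
x = L1*cos(t1) + L2*cos(t1+t2) = 0.0588
y = L1*sin(t1) + L2*sin(t1+t2) = -6.0118
Distance to target:
d = sqrt((-7.5 - 0.0588)^2 + (-3.3 - -6.0118)^2)
= sqrt(57.1359 + 7.3539)
= 8.0306 m


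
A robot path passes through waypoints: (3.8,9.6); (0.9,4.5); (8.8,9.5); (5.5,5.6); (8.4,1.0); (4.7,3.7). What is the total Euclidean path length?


Segment lengths:
  seg1 = sqrt((-2.9)^2 + (-5.1)^2) = 5.8669
  seg2 = sqrt((7.9)^2 + (5.0)^2) = 9.3493
  seg3 = sqrt((-3.3)^2 + (-3.9)^2) = 5.1088
  seg4 = sqrt((2.9)^2 + (-4.6)^2) = 5.4378
  seg5 = sqrt((-3.7)^2 + (2.7)^2) = 4.5804
Total = 30.3432


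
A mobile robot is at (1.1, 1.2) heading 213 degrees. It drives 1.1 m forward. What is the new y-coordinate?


y_new = y0 + d*sin(theta)
= 1.2 + 1.1*sin(213)
= 1.2 + -0.5991
= 0.6009


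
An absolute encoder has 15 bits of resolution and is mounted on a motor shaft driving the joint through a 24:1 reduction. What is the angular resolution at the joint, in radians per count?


counts = 2^15 = 32768
effective counts at joint = 32768 * 24 = 786432
resolution = 2*pi / 786432
= 7.9895e-06 rad/count


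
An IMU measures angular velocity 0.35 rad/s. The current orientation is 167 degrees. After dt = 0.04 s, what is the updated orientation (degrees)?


delta_theta = w * dt = 0.35 * 0.04 = 0.014 rad
= 0.8021 deg
theta_new = 167 + 0.8021 = 167.8021 deg


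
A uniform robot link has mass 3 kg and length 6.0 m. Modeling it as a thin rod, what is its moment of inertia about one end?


I = (1/3) * m * L^2
= (1/3) * 3 * 6.0^2
= 0.333333 * 3 * 36.0
= 36.0 kg*m^2


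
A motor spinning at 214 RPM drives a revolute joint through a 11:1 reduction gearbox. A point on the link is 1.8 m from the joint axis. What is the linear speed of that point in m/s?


omega_motor = 214 * 2*pi/60 = 22.41 rad/s
omega_joint = omega_motor / 11 = 2.0373 rad/s
v = omega_joint * r = 2.0373 * 1.8
= 3.6671 m/s


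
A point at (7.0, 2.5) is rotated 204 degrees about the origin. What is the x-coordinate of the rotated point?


x' = x*cos(theta) - y*sin(theta)
cos(204 deg) = -0.9135, sin(204 deg) = -0.4067
x' = 7.0 * -0.9135 - 2.5 * -0.4067
= -6.3948 - -1.0168
= -5.378


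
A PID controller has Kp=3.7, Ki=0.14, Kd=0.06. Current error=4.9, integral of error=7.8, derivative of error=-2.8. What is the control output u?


u = Kp*e + Ki*int(e) + Kd*de/dt
= 3.7*4.9 + 0.14*7.8 + 0.06*(-2.8)
= 18.13 + 1.092 + -0.168
= 19.054


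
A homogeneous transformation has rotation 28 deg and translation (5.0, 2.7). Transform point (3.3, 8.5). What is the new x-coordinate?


x' = cos(theta)*px - sin(theta)*py + tx
= 0.8829*3.3 - 0.4695*8.5 + 5.0
= 3.9232


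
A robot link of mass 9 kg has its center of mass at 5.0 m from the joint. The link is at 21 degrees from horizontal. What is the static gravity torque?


tau = m*g*L*cos(angle)
= 9 * 9.81 * 5.0 * cos(21 deg)
= 9 * 9.81 * 5.0 * 0.9336
= 412.1291 Nm


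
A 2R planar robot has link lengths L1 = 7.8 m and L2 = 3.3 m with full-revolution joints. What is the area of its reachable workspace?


r_max = L1 + L2 = 11.1 m
r_min = |L1 - L2| = 4.5 m
Area = pi*(r_max^2 - r_min^2)
= pi*(123.21 - 20.25)
= pi * 102.96
= 323.4584 m^2


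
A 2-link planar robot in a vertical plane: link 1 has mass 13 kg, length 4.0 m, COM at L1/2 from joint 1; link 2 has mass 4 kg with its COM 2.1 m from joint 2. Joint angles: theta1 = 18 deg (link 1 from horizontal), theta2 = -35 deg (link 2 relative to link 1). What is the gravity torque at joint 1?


Horizontal distance from joint 1 to link-1 COM:
  x_c1 = (L1/2)*cos(t1) = 2.0 * 0.9511 = 1.9021 m
Horizontal distance from joint 1 to link-2 COM:
  x_c2 = L1*cos(t1) + Lc2*cos(t1+t2)
       = 4.0*0.9511 + 2.1*0.9563 = 5.8125 m
tau1 = m1*g*x_c1 + m2*g*x_c2
     = 13*9.81*1.9021 + 4*9.81*5.8125
     = 242.5765 + 228.0812
     = 470.6576 Nm


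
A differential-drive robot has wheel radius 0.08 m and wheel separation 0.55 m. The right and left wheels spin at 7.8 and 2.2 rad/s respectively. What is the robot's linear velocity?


vR = r*wR = 0.08*7.8 = 0.624 m/s
vL = r*wL = 0.08*2.2 = 0.176 m/s
v = (vR+vL)/2 = 0.4 m/s
omega = (vR-vL)/L = 0.8145 rad/s
linear velocity = 0.4 m/s


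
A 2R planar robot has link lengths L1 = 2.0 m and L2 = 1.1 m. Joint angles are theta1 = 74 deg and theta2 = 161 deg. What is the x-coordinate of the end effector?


Convert angles to radians: theta1 = 1.2915, theta2 = 2.81
x = L1*cos(theta1) + L2*cos(theta1+theta2)
x = 0.5513 + -0.6309
x = -0.0797


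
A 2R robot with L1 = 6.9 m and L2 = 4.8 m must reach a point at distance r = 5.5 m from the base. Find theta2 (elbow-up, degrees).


cos(theta2) = (r^2 - L1^2 - L2^2) / (2*L1*L2)
cos(theta2) = (30.25 - 47.61 - 23.04) / 66.24
cos(theta2) = -0.609903
theta2 = 127.5825 degrees


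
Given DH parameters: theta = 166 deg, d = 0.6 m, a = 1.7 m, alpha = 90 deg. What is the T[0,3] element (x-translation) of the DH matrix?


T[0,3] = a * cos(theta)
= 1.7 * cos(166 deg)
= 1.7 * -0.9703
= -1.6495


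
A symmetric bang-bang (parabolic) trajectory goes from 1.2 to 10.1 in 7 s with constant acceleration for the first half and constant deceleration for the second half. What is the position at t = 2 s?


Symmetric rest-to-rest: each phase covers (pf-p0)/2 in time T/2. 0.5*a*(T/2)^2 = (pf-p0)/2 => a = 4*(pf-p0)/T^2
a = 4*(10.1-1.2)/7^2 = 0.7265
t = 2 is in the acceleration phase (t <= T/2).
p = p0 + 0.5*a*t^2 = 1.2 + 0.5*0.7265*2^2
= 2.6531


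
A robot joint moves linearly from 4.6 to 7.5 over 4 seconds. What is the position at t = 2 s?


s = t/T = 2/4 = 0.5
p(t) = p0 + (pf-p0)*s
= 4.6 + (7.5 - 4.6) * 0.5
= 6.05


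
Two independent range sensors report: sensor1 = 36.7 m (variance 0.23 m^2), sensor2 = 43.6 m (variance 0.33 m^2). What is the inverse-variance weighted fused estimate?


w1 = (1/var1) / (1/var1 + 1/var2)
   = 4.3478 / (4.3478 + 3.0303) = 0.5893
w2 = 1 - w1 = 0.4107
fused = w1*s1 + w2*s2 = 21.6268 + 17.9071
= 39.5339 m


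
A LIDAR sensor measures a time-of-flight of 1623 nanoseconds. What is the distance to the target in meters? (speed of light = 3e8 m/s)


tof = 1623 ns = 1.623e-06 s
dist = c * tof / 2
= 3e8 * 1.623e-06 / 2
= 243.45 m


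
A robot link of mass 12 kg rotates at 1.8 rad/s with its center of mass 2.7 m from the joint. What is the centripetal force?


F = m * omega^2 * r
= 12 * 1.8^2 * 2.7
= 12 * 3.24 * 2.7
= 104.976 N


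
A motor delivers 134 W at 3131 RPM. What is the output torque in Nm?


omega = 3131 * 2*pi/60 = 327.8776 rad/s
tau = P / omega = 134 / 327.8776
= 0.4087 Nm


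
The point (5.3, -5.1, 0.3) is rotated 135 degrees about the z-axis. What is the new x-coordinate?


Rotation about z-axis: x' = x*cos(theta) - y*sin(theta)
= 5.3 * -0.7071 - -5.1 * 0.7071
= -0.1414


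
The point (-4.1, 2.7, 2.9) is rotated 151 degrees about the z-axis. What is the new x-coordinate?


Rotation about z-axis: x' = x*cos(theta) - y*sin(theta)
= -4.1 * -0.8746 - 2.7 * 0.4848
= 2.277


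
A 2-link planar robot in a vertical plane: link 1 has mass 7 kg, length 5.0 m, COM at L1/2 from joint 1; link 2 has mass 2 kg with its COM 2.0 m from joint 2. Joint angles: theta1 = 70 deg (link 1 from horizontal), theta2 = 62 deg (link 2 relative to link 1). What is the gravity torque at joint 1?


Horizontal distance from joint 1 to link-1 COM:
  x_c1 = (L1/2)*cos(t1) = 2.5 * 0.342 = 0.8551 m
Horizontal distance from joint 1 to link-2 COM:
  x_c2 = L1*cos(t1) + Lc2*cos(t1+t2)
       = 5.0*0.342 + 2.0*-0.6691 = 0.3718 m
tau1 = m1*g*x_c1 + m2*g*x_c2
     = 7*9.81*0.8551 + 2*9.81*0.3718
     = 58.7163 + 7.2955
     = 66.0118 Nm


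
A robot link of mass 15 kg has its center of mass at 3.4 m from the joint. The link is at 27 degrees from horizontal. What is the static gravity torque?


tau = m*g*L*cos(angle)
= 15 * 9.81 * 3.4 * cos(27 deg)
= 15 * 9.81 * 3.4 * 0.891
= 445.7795 Nm


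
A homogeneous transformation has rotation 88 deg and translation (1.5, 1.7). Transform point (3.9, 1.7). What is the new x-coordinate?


x' = cos(theta)*px - sin(theta)*py + tx
= 0.0349*3.9 - 0.9994*1.7 + 1.5
= -0.0629


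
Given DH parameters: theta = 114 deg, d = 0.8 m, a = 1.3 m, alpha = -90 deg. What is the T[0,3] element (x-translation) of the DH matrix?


T[0,3] = a * cos(theta)
= 1.3 * cos(114 deg)
= 1.3 * -0.4067
= -0.5288


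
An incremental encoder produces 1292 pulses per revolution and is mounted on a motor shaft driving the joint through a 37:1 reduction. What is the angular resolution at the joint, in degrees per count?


counts per rev = 1292
effective counts at joint = 1292 * 37 = 47804
resolution = 360 / 47804
= 0.0075 deg/count


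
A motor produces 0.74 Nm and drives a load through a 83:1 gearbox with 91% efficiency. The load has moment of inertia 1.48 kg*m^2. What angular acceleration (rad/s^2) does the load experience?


tau_out = tau_motor * N * eta
= 0.74 * 83 * 0.91 = 55.8922 Nm
alpha = tau_out / I = 55.8922 / 1.48
= 37.765 rad/s^2


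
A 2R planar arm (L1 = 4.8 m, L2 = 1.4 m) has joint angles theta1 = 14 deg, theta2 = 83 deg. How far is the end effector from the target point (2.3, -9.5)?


End effector via forward kinematics:
x = L1*cos(t1) + L2*cos(t1+t2) = 4.4868
y = L1*sin(t1) + L2*sin(t1+t2) = 2.5508
Distance to target:
d = sqrt((2.3 - 4.4868)^2 + (-9.5 - 2.5508)^2)
= sqrt(4.7821 + 145.2215)
= 12.2476 m


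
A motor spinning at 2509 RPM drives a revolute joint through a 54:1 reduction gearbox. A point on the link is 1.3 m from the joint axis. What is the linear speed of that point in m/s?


omega_motor = 2509 * 2*pi/60 = 262.7419 rad/s
omega_joint = omega_motor / 54 = 4.8656 rad/s
v = omega_joint * r = 4.8656 * 1.3
= 6.3253 m/s


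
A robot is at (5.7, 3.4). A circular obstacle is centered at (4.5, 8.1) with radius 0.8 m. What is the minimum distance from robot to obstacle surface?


center_dist = sqrt((5.7-4.5)^2 + (3.4-8.1)^2)
= sqrt(1.44 + 22.09)
= 4.8508
min_dist = center_dist - radius = 4.8508 - 0.8 = 4.0508 m


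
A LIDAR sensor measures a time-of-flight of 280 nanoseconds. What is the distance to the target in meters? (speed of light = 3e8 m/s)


tof = 280 ns = 2.8e-07 s
dist = c * tof / 2
= 3e8 * 2.8e-07 / 2
= 42.0 m


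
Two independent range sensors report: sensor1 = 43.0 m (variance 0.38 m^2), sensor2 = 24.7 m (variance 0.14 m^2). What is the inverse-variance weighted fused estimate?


w1 = (1/var1) / (1/var1 + 1/var2)
   = 2.6316 / (2.6316 + 7.1429) = 0.2692
w2 = 1 - w1 = 0.7308
fused = w1*s1 + w2*s2 = 11.5769 + 18.05
= 29.6269 m


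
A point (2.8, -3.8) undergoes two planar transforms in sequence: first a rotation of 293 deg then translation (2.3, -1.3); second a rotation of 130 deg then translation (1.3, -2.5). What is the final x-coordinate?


After transform 1:
x1 = cos(293)*2.8 - sin(293)*-3.8 + 2.3 = -0.1039
y1 = sin(293)*2.8 + cos(293)*-3.8 + -1.3 = -5.3622
After transform 2:
x2 = cos(130)*-0.1039 - sin(130)*-5.3622 + 1.3
= 5.4744


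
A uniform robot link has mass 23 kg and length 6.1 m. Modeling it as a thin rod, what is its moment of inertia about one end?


I = (1/3) * m * L^2
= (1/3) * 23 * 6.1^2
= 0.333333 * 23 * 37.21
= 285.2767 kg*m^2


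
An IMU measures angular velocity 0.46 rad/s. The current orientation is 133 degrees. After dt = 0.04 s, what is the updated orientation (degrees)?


delta_theta = w * dt = 0.46 * 0.04 = 0.0184 rad
= 1.0542 deg
theta_new = 133 + 1.0542 = 134.0542 deg


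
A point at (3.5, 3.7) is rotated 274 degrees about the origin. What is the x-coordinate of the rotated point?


x' = x*cos(theta) - y*sin(theta)
cos(274 deg) = 0.0698, sin(274 deg) = -0.9976
x' = 3.5 * 0.0698 - 3.7 * -0.9976
= 0.2441 - -3.691
= 3.9351


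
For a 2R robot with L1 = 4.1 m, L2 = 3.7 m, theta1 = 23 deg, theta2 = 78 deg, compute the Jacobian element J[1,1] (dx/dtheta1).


J[1,1] = -L1*sin(t1) - L2*sin(t1+t2)
= -4.1*sin(23) - 3.7*sin(101)
= -5.234


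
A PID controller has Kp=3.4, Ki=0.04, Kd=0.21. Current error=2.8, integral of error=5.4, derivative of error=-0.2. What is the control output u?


u = Kp*e + Ki*int(e) + Kd*de/dt
= 3.4*2.8 + 0.04*5.4 + 0.21*(-0.2)
= 9.52 + 0.216 + -0.042
= 9.694


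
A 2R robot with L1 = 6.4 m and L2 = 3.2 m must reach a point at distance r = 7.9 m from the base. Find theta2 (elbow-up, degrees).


cos(theta2) = (r^2 - L1^2 - L2^2) / (2*L1*L2)
cos(theta2) = (62.41 - 40.96 - 10.24) / 40.96
cos(theta2) = 0.273682
theta2 = 74.1165 degrees


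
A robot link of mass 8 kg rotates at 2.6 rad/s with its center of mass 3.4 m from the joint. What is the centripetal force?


F = m * omega^2 * r
= 8 * 2.6^2 * 3.4
= 8 * 6.76 * 3.4
= 183.872 N


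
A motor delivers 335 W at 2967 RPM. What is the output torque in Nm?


omega = 2967 * 2*pi/60 = 310.7035 rad/s
tau = P / omega = 335 / 310.7035
= 1.0782 Nm


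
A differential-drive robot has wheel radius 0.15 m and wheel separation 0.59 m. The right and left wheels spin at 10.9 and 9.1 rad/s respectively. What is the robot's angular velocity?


vR = r*wR = 0.15*10.9 = 1.635 m/s
vL = r*wL = 0.15*9.1 = 1.365 m/s
v = (vR+vL)/2 = 1.5 m/s
omega = (vR-vL)/L = 0.4576 rad/s
angular velocity = 0.4576 rad/s


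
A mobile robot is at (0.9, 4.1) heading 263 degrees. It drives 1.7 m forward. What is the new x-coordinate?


x_new = x0 + d*cos(theta)
= 0.9 + 1.7*cos(263)
= 0.9 + -0.2072
= 0.6928


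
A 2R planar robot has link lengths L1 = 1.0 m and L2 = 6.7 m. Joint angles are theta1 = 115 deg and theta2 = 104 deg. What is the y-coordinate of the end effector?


Convert angles to radians: theta1 = 2.0071, theta2 = 1.8151
y = L1*sin(theta1) + L2*sin(theta1+theta2)
y = 0.9063 + -4.2164
y = -3.3101


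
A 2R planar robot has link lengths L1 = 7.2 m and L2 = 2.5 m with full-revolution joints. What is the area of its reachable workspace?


r_max = L1 + L2 = 9.7 m
r_min = |L1 - L2| = 4.7 m
Area = pi*(r_max^2 - r_min^2)
= pi*(94.09 - 22.09)
= pi * 72.0
= 226.1947 m^2


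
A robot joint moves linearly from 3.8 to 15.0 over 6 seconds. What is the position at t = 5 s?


s = t/T = 5/6 = 0.8333
p(t) = p0 + (pf-p0)*s
= 3.8 + (15.0 - 3.8) * 0.8333
= 13.1333


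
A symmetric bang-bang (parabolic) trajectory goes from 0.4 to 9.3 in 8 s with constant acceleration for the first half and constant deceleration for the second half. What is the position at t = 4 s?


Symmetric rest-to-rest: each phase covers (pf-p0)/2 in time T/2. 0.5*a*(T/2)^2 = (pf-p0)/2 => a = 4*(pf-p0)/T^2
a = 4*(9.3-0.4)/8^2 = 0.5563
t = 4 is in the acceleration phase (t <= T/2).
p = p0 + 0.5*a*t^2 = 0.4 + 0.5*0.5563*4^2
= 4.85


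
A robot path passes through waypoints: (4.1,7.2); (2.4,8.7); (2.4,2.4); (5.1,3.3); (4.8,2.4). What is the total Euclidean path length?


Segment lengths:
  seg1 = sqrt((-1.7)^2 + (1.5)^2) = 2.2672
  seg2 = sqrt((0.0)^2 + (-6.3)^2) = 6.3
  seg3 = sqrt((2.7)^2 + (0.9)^2) = 2.846
  seg4 = sqrt((-0.3)^2 + (-0.9)^2) = 0.9487
Total = 12.3619


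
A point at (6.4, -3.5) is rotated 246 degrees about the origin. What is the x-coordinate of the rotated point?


x' = x*cos(theta) - y*sin(theta)
cos(246 deg) = -0.4067, sin(246 deg) = -0.9135
x' = 6.4 * -0.4067 - -3.5 * -0.9135
= -2.6031 - 3.1974
= -5.8005


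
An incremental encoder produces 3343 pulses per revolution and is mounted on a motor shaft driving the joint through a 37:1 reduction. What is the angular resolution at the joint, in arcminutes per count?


counts per rev = 3343
effective counts at joint = 3343 * 37 = 123691
resolution = 360*60 / 123691
= 0.1746 arcmin/count


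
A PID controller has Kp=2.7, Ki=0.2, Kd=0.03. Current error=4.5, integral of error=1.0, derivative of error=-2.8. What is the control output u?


u = Kp*e + Ki*int(e) + Kd*de/dt
= 2.7*4.5 + 0.2*1.0 + 0.03*(-2.8)
= 12.15 + 0.2 + -0.084
= 12.266


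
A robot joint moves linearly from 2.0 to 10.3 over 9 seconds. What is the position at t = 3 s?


s = t/T = 3/9 = 0.3333
p(t) = p0 + (pf-p0)*s
= 2.0 + (10.3 - 2.0) * 0.3333
= 4.7667


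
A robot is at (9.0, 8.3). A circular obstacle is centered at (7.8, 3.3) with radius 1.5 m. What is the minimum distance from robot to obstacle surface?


center_dist = sqrt((9.0-7.8)^2 + (8.3-3.3)^2)
= sqrt(1.44 + 25.0)
= 5.142
min_dist = center_dist - radius = 5.142 - 1.5 = 3.642 m


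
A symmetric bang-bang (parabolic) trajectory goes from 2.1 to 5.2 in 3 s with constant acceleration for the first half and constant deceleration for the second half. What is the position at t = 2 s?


Symmetric rest-to-rest: each phase covers (pf-p0)/2 in time T/2. 0.5*a*(T/2)^2 = (pf-p0)/2 => a = 4*(pf-p0)/T^2
a = 4*(5.2-2.1)/3^2 = 1.3778
t = 2 is in the deceleration phase (t > T/2).
p = pf - 0.5*a*(T-t)^2 = 5.2 - 0.5*1.3778*1^2
= 4.5111


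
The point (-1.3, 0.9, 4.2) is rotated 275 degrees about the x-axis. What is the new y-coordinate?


Rotation about x-axis: y' = y*cos(theta) - z*sin(theta)
= 0.9 * 0.0872 - 4.2 * -0.9962
= 4.2625


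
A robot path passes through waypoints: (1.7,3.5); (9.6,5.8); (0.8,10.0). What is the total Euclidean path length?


Segment lengths:
  seg1 = sqrt((7.9)^2 + (2.3)^2) = 8.228
  seg2 = sqrt((-8.8)^2 + (4.2)^2) = 9.7509
Total = 17.9789


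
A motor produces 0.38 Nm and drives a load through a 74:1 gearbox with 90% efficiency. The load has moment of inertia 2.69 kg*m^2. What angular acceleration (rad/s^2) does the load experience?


tau_out = tau_motor * N * eta
= 0.38 * 74 * 0.9 = 25.308 Nm
alpha = tau_out / I = 25.308 / 2.69
= 9.4082 rad/s^2


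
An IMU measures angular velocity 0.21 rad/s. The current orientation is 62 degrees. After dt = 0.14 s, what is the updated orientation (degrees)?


delta_theta = w * dt = 0.21 * 0.14 = 0.0294 rad
= 1.6845 deg
theta_new = 62 + 1.6845 = 63.6845 deg


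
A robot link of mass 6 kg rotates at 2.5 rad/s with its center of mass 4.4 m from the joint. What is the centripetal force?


F = m * omega^2 * r
= 6 * 2.5^2 * 4.4
= 6 * 6.25 * 4.4
= 165.0 N


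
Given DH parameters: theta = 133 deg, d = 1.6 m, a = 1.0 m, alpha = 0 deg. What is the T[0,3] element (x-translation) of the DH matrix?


T[0,3] = a * cos(theta)
= 1.0 * cos(133 deg)
= 1.0 * -0.682
= -0.682
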